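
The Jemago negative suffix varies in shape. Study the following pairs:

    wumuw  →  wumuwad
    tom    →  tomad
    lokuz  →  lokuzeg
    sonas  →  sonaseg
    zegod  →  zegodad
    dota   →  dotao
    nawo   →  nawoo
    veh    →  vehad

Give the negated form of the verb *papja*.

Looking at the final sound of each stem: -eg when the stem ends in a sibilant (*lokuz*, *sonas*); -ad when the stem ends in a non-sibilant consonant (*wumuw*, *tom*, *zegod*, *veh*); -o when the stem ends in a vowel (*dota*, *nawo*).
Since the final sound of *papja* is /a/ (a vowel), it takes -o, giving *papjao*.

papjao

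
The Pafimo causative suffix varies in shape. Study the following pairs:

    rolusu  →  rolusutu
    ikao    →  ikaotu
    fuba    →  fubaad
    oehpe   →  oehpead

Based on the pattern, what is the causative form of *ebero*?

eberotu

The alternation tracks the last vowel of the stem — -tu when the last vowel of the stem is a rounded vowel (*rolusu*, *ikao*); -ad when the last vowel of the stem is an unrounded vowel (*fuba*, *oehpe*).
*ebero*: last vowel = /o/, a rounded vowel → -tu → *eberotu*.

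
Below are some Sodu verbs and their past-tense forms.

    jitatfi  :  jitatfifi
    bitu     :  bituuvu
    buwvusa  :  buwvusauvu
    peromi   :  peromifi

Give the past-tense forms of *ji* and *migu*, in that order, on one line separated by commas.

jifi, miguuvu

The suffix is conditioned by the last vowel: -fi when the last vowel of the stem is a front vowel (*jitatfi*, *peromi*); -uvu when the last vowel of the stem is a back vowel (*bitu*, *buwvusa*).
*ji*: last vowel = /i/, a front vowel → -fi → *jifi*.
Since the last vowel of *migu* is /u/ (a back vowel), it takes -uvu, giving *miguuvu*.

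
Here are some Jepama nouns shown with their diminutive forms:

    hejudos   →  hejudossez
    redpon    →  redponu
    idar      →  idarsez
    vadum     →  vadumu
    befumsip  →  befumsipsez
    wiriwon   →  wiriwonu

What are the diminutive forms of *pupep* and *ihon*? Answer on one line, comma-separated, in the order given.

pupepsez, ihonu

The suffix is conditioned by the final consonant: -u when the stem ends in a nasal (*redpon*, *vadum*, *wiriwon*); -sez when the stem ends in a non-nasal consonant (*hejudos*, *idar*, *befumsip*).
Since the final consonant of *pupep* is /p/ (non-nasal), it takes -sez, giving *pupepsez*.
The final consonant of *ihon* is /n/, which is a nasal, so the suffix is -u, giving *ihonu*.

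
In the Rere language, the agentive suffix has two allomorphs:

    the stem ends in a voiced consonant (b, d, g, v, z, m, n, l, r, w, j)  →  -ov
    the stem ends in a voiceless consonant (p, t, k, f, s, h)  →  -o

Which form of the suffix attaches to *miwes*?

*miwes* — final consonant /s/ (voiceless) → -o.

-o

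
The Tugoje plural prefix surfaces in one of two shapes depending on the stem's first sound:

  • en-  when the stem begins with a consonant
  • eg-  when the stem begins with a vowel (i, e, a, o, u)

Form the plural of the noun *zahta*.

*zahta*: first sound = /z/, a consonant → en- → *enzahta*.

enzahta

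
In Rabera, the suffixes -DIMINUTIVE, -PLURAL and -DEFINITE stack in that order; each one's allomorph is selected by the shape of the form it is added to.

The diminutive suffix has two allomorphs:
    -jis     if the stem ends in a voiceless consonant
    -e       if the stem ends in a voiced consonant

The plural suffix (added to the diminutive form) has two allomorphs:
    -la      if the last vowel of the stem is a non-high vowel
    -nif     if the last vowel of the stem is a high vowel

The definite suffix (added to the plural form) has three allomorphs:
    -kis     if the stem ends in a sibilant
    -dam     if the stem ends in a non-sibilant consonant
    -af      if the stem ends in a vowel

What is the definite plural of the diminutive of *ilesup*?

ilesupjisnifdam

Since the final consonant of *ilesup* is /p/ (voiceless), it takes -jis, giving *ilesupjis*.
The diminutive form *ilesupjis*: last vowel = /i/, a high vowel → -nif → *ilesupjisnif*.
The plural form *ilesupjisnif*: final sound = /f/, a non-sibilant consonant → -dam → *ilesupjisnifdam*.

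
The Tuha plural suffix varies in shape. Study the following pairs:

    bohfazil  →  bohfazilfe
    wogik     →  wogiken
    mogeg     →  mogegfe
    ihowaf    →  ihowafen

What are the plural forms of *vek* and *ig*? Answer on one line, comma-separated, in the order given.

veken, igfe

The alternation tracks the final consonant of the stem — -en when the stem ends in a voiceless consonant (*wogik*, *ihowaf*); -fe when the stem ends in a voiced consonant (*bohfazil*, *mogeg*).
Since the final consonant of *vek* is /k/ (voiceless), it takes -en, giving *veken*.
*ig*: final consonant = /g/, voiced → -fe → *igfe*.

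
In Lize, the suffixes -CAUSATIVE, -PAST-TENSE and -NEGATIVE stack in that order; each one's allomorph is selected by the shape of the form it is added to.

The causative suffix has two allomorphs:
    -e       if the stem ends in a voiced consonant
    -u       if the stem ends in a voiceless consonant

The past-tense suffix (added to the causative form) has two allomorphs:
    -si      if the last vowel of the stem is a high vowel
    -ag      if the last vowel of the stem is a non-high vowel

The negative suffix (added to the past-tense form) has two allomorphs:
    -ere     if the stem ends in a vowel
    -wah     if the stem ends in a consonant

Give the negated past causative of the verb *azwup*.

azwupusiere

*azwup* — final consonant /p/ (voiceless) → -u → *azwupu*.
The causative form *azwupu*: last vowel = /u/, a high vowel → -si → *azwupusi*.
The past-tense form *azwupusi* — final sound /i/ (a vowel) → -ere → *azwupusiere*.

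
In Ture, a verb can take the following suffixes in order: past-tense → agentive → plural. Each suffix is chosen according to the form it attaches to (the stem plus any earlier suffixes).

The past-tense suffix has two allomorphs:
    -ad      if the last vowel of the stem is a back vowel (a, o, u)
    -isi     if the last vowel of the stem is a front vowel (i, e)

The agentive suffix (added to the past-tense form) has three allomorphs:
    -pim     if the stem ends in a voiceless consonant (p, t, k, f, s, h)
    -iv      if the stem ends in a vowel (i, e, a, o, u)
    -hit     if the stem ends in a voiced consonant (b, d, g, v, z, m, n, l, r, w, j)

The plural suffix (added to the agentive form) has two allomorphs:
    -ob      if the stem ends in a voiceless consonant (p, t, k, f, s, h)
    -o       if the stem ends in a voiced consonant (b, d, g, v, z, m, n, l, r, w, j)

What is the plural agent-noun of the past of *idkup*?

Since the last vowel of *idkup* is /u/ (a back vowel), it takes -ad, giving *idkupad*.
The past-tense form *idkupad* — final sound /d/ (a voiced consonant) → -hit → *idkupadhit*.
The final consonant of the agentive form *idkupadhit* is /t/, which is voiceless, so the plural suffix is -ob, giving *idkupadhitob*.

idkupadhitob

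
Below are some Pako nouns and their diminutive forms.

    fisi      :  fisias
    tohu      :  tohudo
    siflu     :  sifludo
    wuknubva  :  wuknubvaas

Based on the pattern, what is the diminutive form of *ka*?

The alternation tracks the last vowel of the stem — -do when the last vowel of the stem is a rounded vowel (*tohu*, *siflu*); -as when the last vowel of the stem is an unrounded vowel (*fisi*, *wuknubva*).
*ka*: last vowel = /a/, an unrounded vowel → -as → *kaas*.

kaas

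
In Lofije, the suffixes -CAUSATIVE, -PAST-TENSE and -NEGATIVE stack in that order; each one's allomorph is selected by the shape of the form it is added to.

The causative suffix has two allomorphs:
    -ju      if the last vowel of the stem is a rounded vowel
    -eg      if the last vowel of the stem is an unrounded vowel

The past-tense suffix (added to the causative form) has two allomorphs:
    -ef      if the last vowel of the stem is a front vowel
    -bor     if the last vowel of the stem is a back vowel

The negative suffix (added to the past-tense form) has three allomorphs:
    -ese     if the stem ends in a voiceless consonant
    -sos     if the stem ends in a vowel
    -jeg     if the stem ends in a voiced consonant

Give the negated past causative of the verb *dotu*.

dotujuborjeg

The last vowel of *dotu* is /u/, which is a rounded vowel, so the causative suffix is -ju, giving *dotuju*.
Since the last vowel of the causative form *dotuju* is /u/ (a back vowel), it takes -bor, giving *dotujubor*.
The past-tense form *dotujubor*: final sound = /r/, a voiced consonant → -jeg → *dotujuborjeg*.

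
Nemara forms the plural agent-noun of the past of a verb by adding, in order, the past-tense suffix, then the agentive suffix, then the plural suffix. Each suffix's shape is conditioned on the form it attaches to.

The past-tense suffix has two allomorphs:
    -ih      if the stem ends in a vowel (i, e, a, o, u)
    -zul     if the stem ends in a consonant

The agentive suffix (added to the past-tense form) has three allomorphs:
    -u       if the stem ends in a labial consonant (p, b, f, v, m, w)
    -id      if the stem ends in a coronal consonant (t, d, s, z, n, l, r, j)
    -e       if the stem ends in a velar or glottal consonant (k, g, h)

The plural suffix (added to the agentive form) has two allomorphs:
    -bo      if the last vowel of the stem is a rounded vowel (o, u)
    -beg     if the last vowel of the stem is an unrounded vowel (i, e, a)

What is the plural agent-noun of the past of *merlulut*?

*merlulut* — final sound /t/ (a consonant) → -zul → *merlulutzul*.
The past-tense form *merlulutzul* — final consonant /l/ (coronal) → -id → *merlulutzulid*.
The last vowel of the agentive form *merlulutzulid* is /i/, which is an unrounded vowel, so the plural suffix is -beg, giving *merlulutzulidbeg*.

merlulutzulidbeg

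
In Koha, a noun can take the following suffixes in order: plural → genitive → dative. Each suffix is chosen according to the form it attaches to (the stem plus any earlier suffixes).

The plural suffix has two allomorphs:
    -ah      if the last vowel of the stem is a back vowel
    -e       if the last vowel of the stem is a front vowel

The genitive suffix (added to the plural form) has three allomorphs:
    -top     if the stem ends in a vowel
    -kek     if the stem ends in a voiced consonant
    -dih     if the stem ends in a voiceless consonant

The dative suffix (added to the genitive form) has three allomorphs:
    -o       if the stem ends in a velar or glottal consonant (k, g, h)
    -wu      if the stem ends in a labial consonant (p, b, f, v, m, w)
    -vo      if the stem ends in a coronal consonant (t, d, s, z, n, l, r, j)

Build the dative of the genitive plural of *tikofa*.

tikofaahdiho

*tikofa*: last vowel = /a/, a back vowel → -ah → *tikofaah*.
The final sound of the plural form *tikofaah* is /h/, which is a voiceless consonant, so the genitive suffix is -dih, giving *tikofaahdih*.
Since the final consonant of the genitive form *tikofaahdih* is /h/ (velar/glottal), it takes -o, giving *tikofaahdiho*.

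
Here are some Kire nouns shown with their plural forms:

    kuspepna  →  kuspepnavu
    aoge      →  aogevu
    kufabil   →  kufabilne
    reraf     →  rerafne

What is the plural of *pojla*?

pojlavu

The pattern is consonant vs. vowel: -ne when the stem ends in a consonant (*kufabil*, *reraf*); -vu when the stem ends in a vowel (*kuspepna*, *aoge*).
The final sound of *pojla* is /a/, which is a vowel, so the suffix is -vu, giving *pojlavu*.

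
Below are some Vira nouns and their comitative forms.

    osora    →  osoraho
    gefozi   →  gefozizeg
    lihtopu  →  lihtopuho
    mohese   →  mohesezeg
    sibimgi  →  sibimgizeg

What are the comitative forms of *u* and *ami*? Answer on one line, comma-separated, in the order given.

uho, amizeg

The suffix is conditioned by the last vowel: -zeg when the last vowel of the stem is a front vowel (*gefozi*, *mohese*, *sibimgi*); -ho when the last vowel of the stem is a back vowel (*osora*, *lihtopu*).
*u*: last vowel = /u/, a back vowel → -ho → *uho*.
*ami* — last vowel /i/ (a front vowel) → -zeg → *amizeg*.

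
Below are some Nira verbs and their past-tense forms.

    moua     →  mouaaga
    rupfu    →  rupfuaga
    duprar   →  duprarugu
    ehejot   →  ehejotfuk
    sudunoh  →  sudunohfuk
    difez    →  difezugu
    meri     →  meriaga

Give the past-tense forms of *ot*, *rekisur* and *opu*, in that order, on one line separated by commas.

otfuk, rekisurugu, opuaga

Looking at the final sound of each stem: -fuk when the stem ends in a voiceless consonant (*ehejot*, *sudunoh*); -ugu when the stem ends in a voiced consonant (*duprar*, *difez*); -aga when the stem ends in a vowel (*moua*, *rupfu*, *meri*).
*ot*: final sound = /t/, a voiceless consonant → -fuk → *otfuk*.
*rekisur*: final sound = /r/, a voiced consonant → -ugu → *rekisurugu*.
*opu* — final sound /u/ (a vowel) → -aga → *opuaga*.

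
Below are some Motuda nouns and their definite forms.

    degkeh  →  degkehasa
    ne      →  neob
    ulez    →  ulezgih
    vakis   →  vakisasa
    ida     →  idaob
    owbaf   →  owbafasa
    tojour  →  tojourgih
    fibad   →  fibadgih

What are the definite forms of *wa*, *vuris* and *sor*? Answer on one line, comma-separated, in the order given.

The suffix is conditioned by the final sound: -asa when the stem ends in a voiceless consonant (*degkeh*, *vakis*, *owbaf*); -gih when the stem ends in a voiced consonant (*ulez*, *tojour*, *fibad*); -ob when the stem ends in a vowel (*ne*, *ida*).
The final sound of *wa* is /a/, which is a vowel, so the suffix is -ob, giving *waob*.
The final sound of *vuris* is /s/, which is a voiceless consonant, so the suffix is -asa, giving *vurisasa*.
*sor*: final sound = /r/, a voiced consonant → -gih → *sorgih*.

waob, vurisasa, sorgih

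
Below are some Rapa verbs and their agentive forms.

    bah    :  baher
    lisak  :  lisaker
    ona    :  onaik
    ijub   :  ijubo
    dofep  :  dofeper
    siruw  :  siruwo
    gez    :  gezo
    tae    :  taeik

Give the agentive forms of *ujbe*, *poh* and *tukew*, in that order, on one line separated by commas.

The alternation tracks the final sound of the stem — -er when the stem ends in a voiceless consonant (*bah*, *lisak*, *dofep*); -o when the stem ends in a voiced consonant (*ijub*, *siruw*, *gez*); -ik when the stem ends in a vowel (*ona*, *tae*).
The final sound of *ujbe* is /e/, which is a vowel, so the suffix is -ik, giving *ujbeik*.
The final sound of *poh* is /h/, which is a voiceless consonant, so the suffix is -er, giving *poher*.
The final sound of *tukew* is /w/, which is a voiced consonant, so the suffix is -o, giving *tukewo*.

ujbeik, poher, tukewo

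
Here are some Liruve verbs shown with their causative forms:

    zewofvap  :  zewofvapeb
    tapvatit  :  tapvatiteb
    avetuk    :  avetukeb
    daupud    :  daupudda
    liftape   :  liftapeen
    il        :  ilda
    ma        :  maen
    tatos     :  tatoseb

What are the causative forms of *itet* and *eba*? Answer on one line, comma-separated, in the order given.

iteteb, ebaen

Looking at the final sound of each stem: -eb when the stem ends in a voiceless consonant (*zewofvap*, *tapvatit*, *avetuk*, *tatos*); -da when the stem ends in a voiced consonant (*daupud*, *il*); -en when the stem ends in a vowel (*liftape*, *ma*).
*itet*: final sound = /t/, a voiceless consonant → -eb → *iteteb*.
*eba* — final sound /a/ (a vowel) → -en → *ebaen*.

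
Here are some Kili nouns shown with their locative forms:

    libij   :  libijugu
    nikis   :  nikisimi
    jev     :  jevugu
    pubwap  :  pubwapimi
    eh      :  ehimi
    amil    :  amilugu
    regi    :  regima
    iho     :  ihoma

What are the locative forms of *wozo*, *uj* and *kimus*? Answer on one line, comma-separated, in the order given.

The pattern is voicing of the final sound: -imi when the stem ends in a voiceless consonant (*nikis*, *pubwap*, *eh*); -ugu when the stem ends in a voiced consonant (*libij*, *jev*, *amil*); -ma when the stem ends in a vowel (*regi*, *iho*).
Since the final sound of *wozo* is /o/ (a vowel), it takes -ma, giving *wozoma*.
Since the final sound of *uj* is /j/ (a voiced consonant), it takes -ugu, giving *ujugu*.
*kimus*: final sound = /s/, a voiceless consonant → -imi → *kimusimi*.

wozoma, ujugu, kimusimi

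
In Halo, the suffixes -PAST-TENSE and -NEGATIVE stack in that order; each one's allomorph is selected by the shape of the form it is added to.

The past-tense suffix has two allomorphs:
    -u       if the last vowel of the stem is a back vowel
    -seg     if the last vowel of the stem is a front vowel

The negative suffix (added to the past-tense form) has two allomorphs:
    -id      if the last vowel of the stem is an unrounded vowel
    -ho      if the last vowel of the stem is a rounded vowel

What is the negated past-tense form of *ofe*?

The last vowel of *ofe* is /e/, which is a front vowel, so the past-tense suffix is -seg, giving *ofeseg*.
The past-tense form *ofeseg*: last vowel = /e/, an unrounded vowel → -id → *ofesegid*.

ofesegid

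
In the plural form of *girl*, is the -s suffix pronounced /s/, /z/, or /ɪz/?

The stem *girl* ends in a voiced non-sibilant sound.
The plural suffix surfaces as /ɪz/ after sibilants, /s/ after other voiceless consonants, and /z/ after other voiced sounds.
So the plural -s on *girl* is pronounced /z/.

/z/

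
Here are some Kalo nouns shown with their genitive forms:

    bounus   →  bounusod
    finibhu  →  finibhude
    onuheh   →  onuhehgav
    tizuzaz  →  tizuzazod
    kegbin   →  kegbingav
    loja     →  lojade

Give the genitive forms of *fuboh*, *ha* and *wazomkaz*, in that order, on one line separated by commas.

The pattern is sibilance of the final sound: -od when the stem ends in a sibilant (*bounus*, *tizuzaz*); -gav when the stem ends in a non-sibilant consonant (*onuheh*, *kegbin*); -de when the stem ends in a vowel (*finibhu*, *loja*).
*fuboh*: final sound = /h/, a non-sibilant consonant → -gav → *fubohgav*.
Since the final sound of *ha* is /a/ (a vowel), it takes -de, giving *hade*.
Since the final sound of *wazomkaz* is /z/ (a sibilant), it takes -od, giving *wazomkazod*.

fubohgav, hade, wazomkazod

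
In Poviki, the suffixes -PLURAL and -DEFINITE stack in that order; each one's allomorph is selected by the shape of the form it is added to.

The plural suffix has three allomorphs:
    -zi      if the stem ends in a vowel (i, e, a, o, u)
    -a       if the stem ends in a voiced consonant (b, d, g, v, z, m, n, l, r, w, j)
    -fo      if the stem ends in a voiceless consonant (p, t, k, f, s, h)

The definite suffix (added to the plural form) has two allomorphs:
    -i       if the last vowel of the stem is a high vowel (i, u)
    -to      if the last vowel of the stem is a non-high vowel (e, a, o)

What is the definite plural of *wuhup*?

The final sound of *wuhup* is /p/, which is a voiceless consonant, so the plural suffix is -fo, giving *wuhupfo*.
The plural form *wuhupfo* — last vowel /o/ (a non-high vowel) → -to → *wuhupfoto*.

wuhupfoto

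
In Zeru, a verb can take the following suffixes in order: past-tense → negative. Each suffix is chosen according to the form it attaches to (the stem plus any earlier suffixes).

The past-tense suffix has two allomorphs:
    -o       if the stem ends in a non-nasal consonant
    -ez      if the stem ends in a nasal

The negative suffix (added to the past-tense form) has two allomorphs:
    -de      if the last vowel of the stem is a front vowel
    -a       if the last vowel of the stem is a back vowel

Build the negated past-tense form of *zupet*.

*zupet* — final consonant /t/ (non-nasal) → -o → *zupeto*.
The past-tense form *zupeto*: last vowel = /o/, a back vowel → -a → *zupetoa*.

zupetoa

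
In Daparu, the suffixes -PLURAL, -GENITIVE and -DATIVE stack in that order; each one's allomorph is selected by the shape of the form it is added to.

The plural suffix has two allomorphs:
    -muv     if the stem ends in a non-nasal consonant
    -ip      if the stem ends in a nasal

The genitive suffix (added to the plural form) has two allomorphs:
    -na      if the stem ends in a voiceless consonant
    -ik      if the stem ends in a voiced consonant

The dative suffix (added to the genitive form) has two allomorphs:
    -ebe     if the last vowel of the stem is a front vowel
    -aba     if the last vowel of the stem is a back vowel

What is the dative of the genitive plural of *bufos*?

bufosmuvikebe

The final consonant of *bufos* is /s/, which is non-nasal, so the plural suffix is -muv, giving *bufosmuv*.
The plural form *bufosmuv* — final consonant /v/ (voiced) → -ik → *bufosmuvik*.
The genitive form *bufosmuvik*: last vowel = /i/, a front vowel → -ebe → *bufosmuvikebe*.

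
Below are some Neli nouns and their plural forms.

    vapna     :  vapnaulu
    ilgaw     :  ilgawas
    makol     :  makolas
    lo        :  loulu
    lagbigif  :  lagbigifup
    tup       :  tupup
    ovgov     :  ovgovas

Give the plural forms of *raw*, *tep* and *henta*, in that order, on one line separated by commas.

The alternation tracks the final sound of the stem — -up when the stem ends in a voiceless consonant (*lagbigif*, *tup*); -as when the stem ends in a voiced consonant (*ilgaw*, *makol*, *ovgov*); -ulu when the stem ends in a vowel (*vapna*, *lo*).
The final sound of *raw* is /w/, which is a voiced consonant, so the suffix is -as, giving *rawas*.
The final sound of *tep* is /p/, which is a voiceless consonant, so the suffix is -up, giving *tepup*.
The final sound of *henta* is /a/, which is a vowel, so the suffix is -ulu, giving *hentaulu*.

rawas, tepup, hentaulu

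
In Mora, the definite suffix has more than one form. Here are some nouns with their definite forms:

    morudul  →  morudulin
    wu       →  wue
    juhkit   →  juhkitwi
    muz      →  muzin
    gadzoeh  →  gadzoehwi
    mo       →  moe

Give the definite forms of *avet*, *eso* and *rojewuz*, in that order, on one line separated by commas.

Looking at the final sound of each stem: -wi when the stem ends in a voiceless consonant (*juhkit*, *gadzoeh*); -in when the stem ends in a voiced consonant (*morudul*, *muz*); -e when the stem ends in a vowel (*wu*, *mo*).
*avet*: final sound = /t/, a voiceless consonant → -wi → *avetwi*.
Since the final sound of *eso* is /o/ (a vowel), it takes -e, giving *esoe*.
Since the final sound of *rojewuz* is /z/ (a voiced consonant), it takes -in, giving *rojewuzin*.

avetwi, esoe, rojewuzin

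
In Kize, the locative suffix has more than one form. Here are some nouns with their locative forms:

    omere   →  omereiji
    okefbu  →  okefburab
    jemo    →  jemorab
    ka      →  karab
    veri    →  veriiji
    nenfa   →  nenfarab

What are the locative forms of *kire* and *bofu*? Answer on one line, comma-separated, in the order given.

kireiji, bofurab

The suffix is conditioned by the last vowel: -iji when the last vowel of the stem is a front vowel (*omere*, *veri*); -rab when the last vowel of the stem is a back vowel (*okefbu*, *jemo*, *ka*, *nenfa*).
The last vowel of *kire* is /e/, which is a front vowel, so the suffix is -iji, giving *kireiji*.
Since the last vowel of *bofu* is /u/ (a back vowel), it takes -rab, giving *bofurab*.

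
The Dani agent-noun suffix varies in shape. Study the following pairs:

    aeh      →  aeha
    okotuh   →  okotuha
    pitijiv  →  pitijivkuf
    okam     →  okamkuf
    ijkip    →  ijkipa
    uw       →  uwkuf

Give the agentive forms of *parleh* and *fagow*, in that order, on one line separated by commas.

parleha, fagowkuf

The pattern is voicing of the final consonant: -a when the stem ends in a voiceless consonant (*aeh*, *okotuh*, *ijkip*); -kuf when the stem ends in a voiced consonant (*pitijiv*, *okam*, *uw*).
The final consonant of *parleh* is /h/, which is voiceless, so the suffix is -a, giving *parleha*.
Since the final consonant of *fagow* is /w/ (voiced), it takes -kuf, giving *fagowkuf*.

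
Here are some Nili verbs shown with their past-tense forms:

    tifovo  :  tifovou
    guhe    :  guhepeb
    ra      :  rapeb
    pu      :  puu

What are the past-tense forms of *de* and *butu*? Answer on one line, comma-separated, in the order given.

Looking at the last vowel of each stem: -u when the last vowel of the stem is a rounded vowel (*tifovo*, *pu*); -peb when the last vowel of the stem is an unrounded vowel (*guhe*, *ra*).
*de* — last vowel /e/ (an unrounded vowel) → -peb → *depeb*.
The last vowel of *butu* is /u/, which is a rounded vowel, so the suffix is -u, giving *butuu*.

depeb, butuu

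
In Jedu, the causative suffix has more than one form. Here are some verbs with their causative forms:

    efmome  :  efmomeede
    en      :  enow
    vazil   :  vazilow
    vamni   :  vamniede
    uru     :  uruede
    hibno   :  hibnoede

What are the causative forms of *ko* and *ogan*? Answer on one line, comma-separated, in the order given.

koede, oganow

The pattern is consonant vs. vowel: -ow when the stem ends in a consonant (*en*, *vazil*); -ede when the stem ends in a vowel (*efmome*, *vamni*, *uru*, *hibno*).
Since the final sound of *ko* is /o/ (a vowel), it takes -ede, giving *koede*.
*ogan* — final sound /n/ (a consonant) → -ow → *oganow*.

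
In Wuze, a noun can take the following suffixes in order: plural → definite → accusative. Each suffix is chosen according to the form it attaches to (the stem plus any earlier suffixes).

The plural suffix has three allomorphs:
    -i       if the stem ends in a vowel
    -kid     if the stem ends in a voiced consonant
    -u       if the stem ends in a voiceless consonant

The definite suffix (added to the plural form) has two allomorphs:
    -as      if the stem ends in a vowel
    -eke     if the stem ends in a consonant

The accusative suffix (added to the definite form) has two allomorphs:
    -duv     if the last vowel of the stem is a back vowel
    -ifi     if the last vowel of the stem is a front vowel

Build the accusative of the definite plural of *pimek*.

*pimek* — final sound /k/ (a voiceless consonant) → -u → *pimeku*.
The plural form *pimeku* — final sound /u/ (a vowel) → -as → *pimekuas*.
The last vowel of the definite form *pimekuas* is /a/, which is a back vowel, so the accusative suffix is -duv, giving *pimekuasduv*.

pimekuasduv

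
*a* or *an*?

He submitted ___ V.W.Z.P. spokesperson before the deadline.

The indefinite article is chosen by the initial *sound* of the following word, not its spelling.
The initialism *V.W.Z.P.* is read letter by letter; the first letter, V, is pronounced /viː/, which begins with a consonant sound.
So the article is *a*: He submitted a V.W.Z.P. spokesperson before the deadline.

a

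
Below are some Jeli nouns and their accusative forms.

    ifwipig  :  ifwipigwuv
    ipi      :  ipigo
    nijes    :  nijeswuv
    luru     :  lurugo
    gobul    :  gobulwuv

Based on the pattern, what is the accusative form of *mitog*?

The pattern is consonant vs. vowel: -wuv when the stem ends in a consonant (*ifwipig*, *nijes*, *gobul*); -go when the stem ends in a vowel (*ipi*, *luru*).
The final sound of *mitog* is /g/, which is a consonant, so the suffix is -wuv, giving *mitogwuv*.

mitogwuv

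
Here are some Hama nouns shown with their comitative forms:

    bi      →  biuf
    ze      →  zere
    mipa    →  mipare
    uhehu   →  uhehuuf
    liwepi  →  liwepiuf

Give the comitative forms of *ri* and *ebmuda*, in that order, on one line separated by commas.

Looking at the last vowel of each stem: -uf when the last vowel of the stem is a high vowel (*bi*, *uhehu*, *liwepi*); -re when the last vowel of the stem is a non-high vowel (*ze*, *mipa*).
The last vowel of *ri* is /i/, which is a high vowel, so the suffix is -uf, giving *riuf*.
*ebmuda* — last vowel /a/ (a non-high vowel) → -re → *ebmudare*.

riuf, ebmudare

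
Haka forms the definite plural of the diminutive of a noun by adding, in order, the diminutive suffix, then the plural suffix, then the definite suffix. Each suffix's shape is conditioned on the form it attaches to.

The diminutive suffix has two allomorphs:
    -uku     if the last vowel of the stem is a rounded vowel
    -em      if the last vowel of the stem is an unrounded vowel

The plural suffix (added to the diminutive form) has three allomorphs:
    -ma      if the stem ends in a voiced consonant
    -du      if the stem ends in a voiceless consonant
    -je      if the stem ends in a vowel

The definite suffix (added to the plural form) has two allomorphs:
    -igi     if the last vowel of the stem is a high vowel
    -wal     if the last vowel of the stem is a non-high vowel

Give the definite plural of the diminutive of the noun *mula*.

mulaemmawal

*mula* — last vowel /a/ (an unrounded vowel) → -em → *mulaem*.
The final sound of the diminutive form *mulaem* is /m/, which is a voiced consonant, so the plural suffix is -ma, giving *mulaemma*.
Since the last vowel of the plural form *mulaemma* is /a/ (a non-high vowel), it takes -wal, giving *mulaemmawal*.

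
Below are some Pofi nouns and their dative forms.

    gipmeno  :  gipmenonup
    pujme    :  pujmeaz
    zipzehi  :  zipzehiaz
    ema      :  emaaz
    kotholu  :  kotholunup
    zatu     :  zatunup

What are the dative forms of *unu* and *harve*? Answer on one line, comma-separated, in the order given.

The suffix is conditioned by the last vowel: -nup when the last vowel of the stem is a rounded vowel (*gipmeno*, *kotholu*, *zatu*); -az when the last vowel of the stem is an unrounded vowel (*pujme*, *zipzehi*, *ema*).
*unu*: last vowel = /u/, a rounded vowel → -nup → *ununup*.
*harve*: last vowel = /e/, an unrounded vowel → -az → *harveaz*.

ununup, harveaz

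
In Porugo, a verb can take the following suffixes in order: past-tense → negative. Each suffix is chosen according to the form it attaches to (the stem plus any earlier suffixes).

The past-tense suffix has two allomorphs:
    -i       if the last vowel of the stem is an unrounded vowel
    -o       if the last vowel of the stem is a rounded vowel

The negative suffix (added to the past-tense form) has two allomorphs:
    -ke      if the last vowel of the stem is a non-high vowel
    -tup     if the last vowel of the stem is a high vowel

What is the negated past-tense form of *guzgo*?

guzgooke

The last vowel of *guzgo* is /o/, which is a rounded vowel, so the past-tense suffix is -o, giving *guzgoo*.
Since the last vowel of the past-tense form *guzgoo* is /o/ (a non-high vowel), it takes -ke, giving *guzgooke*.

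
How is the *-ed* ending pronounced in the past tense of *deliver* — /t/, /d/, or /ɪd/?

The stem *deliver* ends in a voiced sound other than /d/.
The -ed suffix is realized as /ɪd/ after /t, d/; as /t/ after other voiceless consonants; and as /d/ after other voiced sounds.
So -ed on *deliver* is pronounced /d/.

/d/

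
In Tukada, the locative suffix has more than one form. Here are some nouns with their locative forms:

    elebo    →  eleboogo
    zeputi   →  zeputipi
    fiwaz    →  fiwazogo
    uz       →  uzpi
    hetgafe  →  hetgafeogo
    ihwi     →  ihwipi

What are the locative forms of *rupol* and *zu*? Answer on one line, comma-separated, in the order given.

The alternation tracks the last vowel of the stem — -pi when the last vowel of the stem is a high vowel (*zeputi*, *uz*, *ihwi*); -ogo when the last vowel of the stem is a non-high vowel (*elebo*, *fiwaz*, *hetgafe*).
*rupol* — last vowel /o/ (a non-high vowel) → -ogo → *rupologo*.
The last vowel of *zu* is /u/, which is a high vowel, so the suffix is -pi, giving *zupi*.

rupologo, zupi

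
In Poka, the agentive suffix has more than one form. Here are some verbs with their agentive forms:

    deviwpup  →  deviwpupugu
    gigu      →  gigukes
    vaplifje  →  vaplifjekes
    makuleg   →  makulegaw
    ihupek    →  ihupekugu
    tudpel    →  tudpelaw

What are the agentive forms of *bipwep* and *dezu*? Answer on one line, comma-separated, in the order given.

bipwepugu, dezukes

The alternation tracks the final sound of the stem — -ugu when the stem ends in a voiceless consonant (*deviwpup*, *ihupek*); -aw when the stem ends in a voiced consonant (*makuleg*, *tudpel*); -kes when the stem ends in a vowel (*gigu*, *vaplifje*).
Since the final sound of *bipwep* is /p/ (a voiceless consonant), it takes -ugu, giving *bipwepugu*.
The final sound of *dezu* is /u/, which is a vowel, so the suffix is -kes, giving *dezukes*.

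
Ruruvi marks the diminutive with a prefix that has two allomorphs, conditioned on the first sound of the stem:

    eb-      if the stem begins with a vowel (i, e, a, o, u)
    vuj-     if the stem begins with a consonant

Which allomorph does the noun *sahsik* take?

*sahsik*: first sound = /s/, a consonant → vuj-.

vuj-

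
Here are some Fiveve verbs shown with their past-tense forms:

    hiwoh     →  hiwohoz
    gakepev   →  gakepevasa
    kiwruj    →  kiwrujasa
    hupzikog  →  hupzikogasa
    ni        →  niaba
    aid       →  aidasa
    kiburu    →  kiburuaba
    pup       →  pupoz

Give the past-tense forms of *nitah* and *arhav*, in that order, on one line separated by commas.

The pattern is voicing of the final sound: -oz when the stem ends in a voiceless consonant (*hiwoh*, *pup*); -asa when the stem ends in a voiced consonant (*gakepev*, *kiwruj*, *hupzikog*, *aid*); -aba when the stem ends in a vowel (*ni*, *kiburu*).
*nitah* — final sound /h/ (a voiceless consonant) → -oz → *nitahoz*.
*arhav*: final sound = /v/, a voiced consonant → -asa → *arhavasa*.

nitahoz, arhavasa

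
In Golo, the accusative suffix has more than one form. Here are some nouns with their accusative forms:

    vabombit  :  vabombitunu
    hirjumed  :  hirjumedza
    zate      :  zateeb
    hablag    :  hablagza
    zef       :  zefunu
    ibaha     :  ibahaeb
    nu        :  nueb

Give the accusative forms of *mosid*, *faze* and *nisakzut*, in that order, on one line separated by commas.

The suffix is conditioned by the final sound: -unu when the stem ends in a voiceless consonant (*vabombit*, *zef*); -za when the stem ends in a voiced consonant (*hirjumed*, *hablag*); -eb when the stem ends in a vowel (*zate*, *ibaha*, *nu*).
Since the final sound of *mosid* is /d/ (a voiced consonant), it takes -za, giving *mosidza*.
The final sound of *faze* is /e/, which is a vowel, so the suffix is -eb, giving *fazeeb*.
The final sound of *nisakzut* is /t/, which is a voiceless consonant, so the suffix is -unu, giving *nisakzutunu*.

mosidza, fazeeb, nisakzutunu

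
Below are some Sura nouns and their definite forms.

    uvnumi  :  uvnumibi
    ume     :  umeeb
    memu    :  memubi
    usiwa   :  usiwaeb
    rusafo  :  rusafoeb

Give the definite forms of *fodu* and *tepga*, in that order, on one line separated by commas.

The pattern is height harmony: -bi when the last vowel of the stem is a high vowel (*uvnumi*, *memu*); -eb when the last vowel of the stem is a non-high vowel (*ume*, *usiwa*, *rusafo*).
*fodu* — last vowel /u/ (a high vowel) → -bi → *fodubi*.
*tepga* — last vowel /a/ (a non-high vowel) → -eb → *tepgaeb*.

fodubi, tepgaeb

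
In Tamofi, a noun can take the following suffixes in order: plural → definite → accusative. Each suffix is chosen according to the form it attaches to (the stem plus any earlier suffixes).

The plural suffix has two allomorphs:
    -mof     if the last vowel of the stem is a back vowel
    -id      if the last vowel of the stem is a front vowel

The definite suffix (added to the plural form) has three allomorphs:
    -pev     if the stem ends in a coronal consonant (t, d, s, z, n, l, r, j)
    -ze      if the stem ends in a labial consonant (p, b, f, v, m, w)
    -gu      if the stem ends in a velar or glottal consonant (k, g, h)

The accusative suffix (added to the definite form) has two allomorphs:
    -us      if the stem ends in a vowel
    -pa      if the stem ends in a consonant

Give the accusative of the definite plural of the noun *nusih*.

Since the last vowel of *nusih* is /i/ (a front vowel), it takes -id, giving *nusihid*.
The plural form *nusihid*: final consonant = /d/, coronal → -pev → *nusihidpev*.
The definite form *nusihidpev* — final sound /v/ (a consonant) → -pa → *nusihidpevpa*.

nusihidpevpa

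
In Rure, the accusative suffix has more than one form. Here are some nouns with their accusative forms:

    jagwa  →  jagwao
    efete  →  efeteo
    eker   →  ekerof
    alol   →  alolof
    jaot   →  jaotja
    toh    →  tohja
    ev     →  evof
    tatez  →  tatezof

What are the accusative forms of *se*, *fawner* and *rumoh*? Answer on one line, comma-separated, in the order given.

seo, fawnerof, rumohja

The suffix is conditioned by the final sound: -ja when the stem ends in a voiceless consonant (*jaot*, *toh*); -of when the stem ends in a voiced consonant (*eker*, *alol*, *ev*, *tatez*); -o when the stem ends in a vowel (*jagwa*, *efete*).
The final sound of *se* is /e/, which is a vowel, so the suffix is -o, giving *seo*.
The final sound of *fawner* is /r/, which is a voiced consonant, so the suffix is -of, giving *fawnerof*.
*rumoh*: final sound = /h/, a voiceless consonant → -ja → *rumohja*.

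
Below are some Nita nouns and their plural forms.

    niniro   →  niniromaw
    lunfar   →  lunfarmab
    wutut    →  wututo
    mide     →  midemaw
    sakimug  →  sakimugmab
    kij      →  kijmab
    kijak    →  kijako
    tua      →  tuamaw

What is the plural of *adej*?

Looking at the final sound of each stem: -o when the stem ends in a voiceless consonant (*wutut*, *kijak*); -mab when the stem ends in a voiced consonant (*lunfar*, *sakimug*, *kij*); -maw when the stem ends in a vowel (*niniro*, *mide*, *tua*).
Since the final sound of *adej* is /j/ (a voiced consonant), it takes -mab, giving *adejmab*.

adejmab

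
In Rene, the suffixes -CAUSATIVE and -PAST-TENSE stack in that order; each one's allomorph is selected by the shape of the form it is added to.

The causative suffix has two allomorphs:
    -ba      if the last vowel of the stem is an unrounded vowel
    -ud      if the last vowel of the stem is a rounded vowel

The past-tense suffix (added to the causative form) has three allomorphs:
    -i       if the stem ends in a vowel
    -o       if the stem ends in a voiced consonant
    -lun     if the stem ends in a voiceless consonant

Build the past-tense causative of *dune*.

dunebai

Since the last vowel of *dune* is /e/ (an unrounded vowel), it takes -ba, giving *duneba*.
Since the final sound of the causative form *duneba* is /a/ (a vowel), it takes -i, giving *dunebai*.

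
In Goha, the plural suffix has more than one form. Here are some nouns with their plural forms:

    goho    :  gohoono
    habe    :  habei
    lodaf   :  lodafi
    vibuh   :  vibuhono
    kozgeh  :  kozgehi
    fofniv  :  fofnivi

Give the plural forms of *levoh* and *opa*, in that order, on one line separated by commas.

Looking at the last vowel of each stem: -ono when the last vowel of the stem is a rounded vowel (*goho*, *vibuh*); -i when the last vowel of the stem is an unrounded vowel (*habe*, *lodaf*, *kozgeh*, *fofniv*).
The last vowel of *levoh* is /o/, which is a rounded vowel, so the suffix is -ono, giving *levohono*.
The last vowel of *opa* is /a/, which is an unrounded vowel, so the suffix is -i, giving *opai*.

levohono, opai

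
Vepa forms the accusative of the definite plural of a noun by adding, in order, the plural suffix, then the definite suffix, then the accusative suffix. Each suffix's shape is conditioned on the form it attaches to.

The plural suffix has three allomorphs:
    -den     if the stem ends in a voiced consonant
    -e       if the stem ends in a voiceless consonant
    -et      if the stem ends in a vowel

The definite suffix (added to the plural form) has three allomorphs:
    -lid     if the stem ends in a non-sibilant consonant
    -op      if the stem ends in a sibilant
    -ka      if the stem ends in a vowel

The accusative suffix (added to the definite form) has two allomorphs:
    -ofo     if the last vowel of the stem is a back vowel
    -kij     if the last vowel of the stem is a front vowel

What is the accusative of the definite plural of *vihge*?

vihgeetlidkij

Since the final sound of *vihge* is /e/ (a vowel), it takes -et, giving *vihgeet*.
Since the final sound of the plural form *vihgeet* is /t/ (a non-sibilant consonant), it takes -lid, giving *vihgeetlid*.
The definite form *vihgeetlid* — last vowel /i/ (a front vowel) → -kij → *vihgeetlidkij*.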